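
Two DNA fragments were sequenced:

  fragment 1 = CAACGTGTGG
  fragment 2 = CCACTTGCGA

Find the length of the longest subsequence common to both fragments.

Taking C [1,2] → A [3,3] → C [4,4] → T [6,5] → T [8,6] → G [9,7] → G [10,9] gives a common subsequence of length 7, and the DP table's final entry dp[10][10] is also 7, so no common subsequence is longer.

7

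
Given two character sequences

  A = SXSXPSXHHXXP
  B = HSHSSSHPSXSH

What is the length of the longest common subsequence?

6

Let dp[i][j] be the LCS length of the first i characters of A and the first j characters of B. dp[i][j] = dp[i-1][j-1]+1 when the i-th and j-th characters match, else max(dp[i-1][j], dp[i][j-1]).
    ·  H  S  H  S  S  S  H  P  S  X  S  H
 ·  0  0  0  0  0  0  0  0  0  0  0  0  0
 S  0  0  1  1  1  1  1  1  1  1  1  1  1
 X  0  0  1  1  1  1  1  1  1  1  2  2  2
 S  0  0  1  1  2  2  2  2  2  2  2  3  3
 X  0  0  1  1  2  2  2  2  2  2  3  3  3
 P  0  0  1  1  2  2  2  2  3  3  3  3  3
 S  0  0  1  1  2  3  3  3  3  4  4  4  4
 X  0  0  1  1  2  3  3  3  3  4  5  5  5
 H  0  1  1  2  2  3  3  4  4  4  5  5  6
 H  0  1  1  2  2  3  3  4  4  4  5  5  6
 X  0  1  1  2  2  3  3  4  4  4  5  5  6
 X  0  1  1  2  2  3  3  4  4  4  5  5  6
 P  0  1  1  2  2  3  3  4  5  5  5  5  6
dp[12][12] = 6. One LCS (by backtracking along matches): SSPSXH.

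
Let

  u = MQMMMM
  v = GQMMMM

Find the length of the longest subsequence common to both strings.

5

Pick Q at u[2]=v[2] → M at u[3]=v[3] → M at u[4]=v[4] → M at u[5]=v[5] → M at u[6]=v[6]; all 5 characters appear in both, in order, and the DP table's final entry dp[6][6] is also 5, so no common subsequence is longer.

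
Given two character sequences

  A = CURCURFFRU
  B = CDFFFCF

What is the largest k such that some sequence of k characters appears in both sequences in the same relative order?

Let dp[i][j] be the LCS length of the first i characters of A and the first j characters of B. dp[i][j] = dp[i-1][j-1]+1 when the i-th and j-th characters match, else max(dp[i-1][j], dp[i][j-1]).
    ·  C  D  F  F  F  C  F
 ·  0  0  0  0  0  0  0  0
 C  0  1  1  1  1  1  1  1
 U  0  1  1  1  1  1  1  1
 R  0  1  1  1  1  1  1  1
 C  0  1  1  1  1  1  2  2
 U  0  1  1  1  1  1  2  2
 R  0  1  1  1  1  1  2  2
 F  0  1  1  2  2  2  2  3
 F  0  1  1  2  3  3  3  3
 R  0  1  1  2  3  3  3  3
 U  0  1  1  2  3  3  3  3
dp[10][7] = 3. One LCS (by backtracking along matches): CCF.

3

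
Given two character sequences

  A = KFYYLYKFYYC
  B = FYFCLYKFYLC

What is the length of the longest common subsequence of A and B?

8

Match F (A #2, B #1), Y (A #3, B #2), L (A #5, B #5), Y (A #6, B #6), K (A #7, B #7), F (A #8, B #8), Y (A #9, B #9), C (A #11, B #11) — 8 characters in the same relative order in both. dp[11][11] = 8 confirms this is the maximum.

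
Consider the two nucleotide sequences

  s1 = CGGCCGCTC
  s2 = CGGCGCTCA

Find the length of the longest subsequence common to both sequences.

8

Let dp[i][j] be the LCS length of the first i bases of s1 and the first j bases of s2. dp[i][j] = dp[i-1][j-1]+1 when the i-th and j-th bases match, else max(dp[i-1][j], dp[i][j-1]).
    ·  C  G  G  C  G  C  T  C  A
 ·  0  0  0  0  0  0  0  0  0  0
 C  0  1  1  1  1  1  1  1  1  1
 G  0  1  2  2  2  2  2  2  2  2
 G  0  1  2  3  3  3  3  3  3  3
 C  0  1  2  3  4  4  4  4  4  4
 C  0  1  2  3  4  4  5  5  5  5
 G  0  1  2  3  4  5  5  5  5  5
 C  0  1  2  3  4  5  6  6  6  6
 T  0  1  2  3  4  5  6  7  7  7
 C  0  1  2  3  4  5  6  7  8  8
dp[9][9] = 8. One LCS (by backtracking along matches): CGGCGCTC.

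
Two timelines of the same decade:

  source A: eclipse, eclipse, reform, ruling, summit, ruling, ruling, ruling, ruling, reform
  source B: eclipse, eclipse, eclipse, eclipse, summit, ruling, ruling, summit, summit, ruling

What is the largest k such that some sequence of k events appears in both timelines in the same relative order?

One common subsequence of length 6: eclipse at source A[1]=source B[3], then eclipse at source A[2]=source B[4], then summit at source A[5]=source B[5], then ruling at source A[6]=source B[6], then ruling at source A[7]=source B[7], then ruling at source A[9]=source B[10], and the DP table's final entry dp[10][10] is also 6, so no common subsequence is longer.

6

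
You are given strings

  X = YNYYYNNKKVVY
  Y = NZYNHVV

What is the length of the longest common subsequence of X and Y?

5

Let dp[i][j] be the LCS length of the first i characters of X and the first j characters of Y. dp[i][j] = dp[i-1][j-1]+1 when the i-th and j-th characters match, else max(dp[i-1][j], dp[i][j-1]).
    ·  N  Z  Y  N  H  V  V
 ·  0  0  0  0  0  0  0  0
 Y  0  0  0  1  1  1  1  1
 N  0  1  1  1  2  2  2  2
 Y  0  1  1  2  2  2  2  2
 Y  0  1  1  2  2  2  2  2
 Y  0  1  1  2  2  2  2  2
 N  0  1  1  2  3  3  3  3
 N  0  1  1  2  3  3  3  3
 K  0  1  1  2  3  3  3  3
 K  0  1  1  2  3  3  3  3
 V  0  1  1  2  3  3  4  4
 V  0  1  1  2  3  3  4  5
 Y  0  1  1  2  3  3  4  5
dp[12][7] = 5. One LCS (by backtracking along matches): NYNVV.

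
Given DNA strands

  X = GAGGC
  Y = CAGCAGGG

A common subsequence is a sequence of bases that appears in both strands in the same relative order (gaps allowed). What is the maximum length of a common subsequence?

4

Let dp[i][j] be the LCS length of the first i bases of X and the first j bases of Y. dp[i][j] = dp[i-1][j-1]+1 when the i-th and j-th bases match, else max(dp[i-1][j], dp[i][j-1]).
    ·  C  A  G  C  A  G  G  G
 ·  0  0  0  0  0  0  0  0  0
 G  0  0  0  1  1  1  1  1  1
 A  0  0  1  1  1  2  2  2  2
 G  0  0  1  2  2  2  3  3  3
 G  0  0  1  2  2  2  3  4  4
 C  0  1  1  2  3  3  3  4  4
dp[5][8] = 4. One LCS (by backtracking along matches): GAGG.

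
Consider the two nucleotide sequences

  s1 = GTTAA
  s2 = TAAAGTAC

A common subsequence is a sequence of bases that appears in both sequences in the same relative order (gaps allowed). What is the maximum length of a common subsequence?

3

Pick G [1,5]; then T [3,6]; then A [4,7]; all 3 bases appear in both, in order. The LCS DP gives dp[5][8] = 3, so this is optimal.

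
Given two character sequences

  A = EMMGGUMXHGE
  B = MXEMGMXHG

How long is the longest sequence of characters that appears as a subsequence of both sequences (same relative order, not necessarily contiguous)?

7

Match E at A[1]=B[3]; then M at A[3]=B[4]; then G at A[5]=B[5]; then M at A[7]=B[6]; then X at A[8]=B[7]; then H at A[9]=B[8]; then G at A[10]=B[9] — 7 characters in the same relative order in both. Since dp[11][9] = 7, nothing longer is possible.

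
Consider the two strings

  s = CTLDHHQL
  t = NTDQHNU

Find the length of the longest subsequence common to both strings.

3

Let dp[i][j] be the LCS length of the first i characters of s and the first j characters of t. dp[i][j] = dp[i-1][j-1]+1 when the i-th and j-th characters match, else max(dp[i-1][j], dp[i][j-1]).
    ·  N  T  D  Q  H  N  U
 ·  0  0  0  0  0  0  0  0
 C  0  0  0  0  0  0  0  0
 T  0  0  1  1  1  1  1  1
 L  0  0  1  1  1  1  1  1
 D  0  0  1  2  2  2  2  2
 H  0  0  1  2  2  3  3  3
 H  0  0  1  2  2  3  3  3
 Q  0  0  1  2  3  3  3  3
 L  0  0  1  2  3  3  3  3
dp[8][7] = 3. One LCS (by backtracking along matches): TDH.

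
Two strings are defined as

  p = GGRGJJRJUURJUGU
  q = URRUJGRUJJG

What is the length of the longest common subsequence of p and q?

Taking R (p #3, q #3) → G (p #4, q #6) → R (p #7, q #7) → J (p #8, q #9) → J (p #12, q #10) → G (p #14, q #11) gives a common subsequence of length 6, and the DP table's final entry dp[15][11] is also 6, so no common subsequence is longer.

6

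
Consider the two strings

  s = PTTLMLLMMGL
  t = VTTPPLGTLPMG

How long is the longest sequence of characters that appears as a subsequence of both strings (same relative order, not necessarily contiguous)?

6

Pick T [2,2]; then T [3,3]; then L [4,6]; then L [6,9]; then M [9,11]; then G [10,12]; all 6 characters appear in both, in order. The LCS DP gives dp[11][12] = 6, so this is optimal.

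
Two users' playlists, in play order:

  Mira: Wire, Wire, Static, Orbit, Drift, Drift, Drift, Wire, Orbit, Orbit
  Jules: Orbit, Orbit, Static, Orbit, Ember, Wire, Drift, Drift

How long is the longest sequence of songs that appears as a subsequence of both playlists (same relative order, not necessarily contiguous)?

Pick Static (Mira #3, Jules #3) → Orbit (Mira #4, Jules #4) → Drift (Mira #6, Jules #7) → Drift (Mira #7, Jules #8); all 4 songs appear in both, in order. dp[10][8] = 4 confirms this is the maximum.

4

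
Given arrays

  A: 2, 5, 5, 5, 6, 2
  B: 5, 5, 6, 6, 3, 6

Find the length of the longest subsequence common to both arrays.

One common subsequence of length 3: 5 at A[2]=B[1], then 5 at A[3]=B[2], then 6 at A[5]=B[6], and the DP table's final entry dp[6][6] is also 3, so no common subsequence is longer.

3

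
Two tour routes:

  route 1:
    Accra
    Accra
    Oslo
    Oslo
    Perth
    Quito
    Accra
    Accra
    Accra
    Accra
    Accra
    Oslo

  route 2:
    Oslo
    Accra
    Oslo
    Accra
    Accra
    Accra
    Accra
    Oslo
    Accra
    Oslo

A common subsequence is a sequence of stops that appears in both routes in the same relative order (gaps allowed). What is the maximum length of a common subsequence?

Match Accra (route 1 #2, route 2 #2), Oslo (route 1 #4, route 2 #3), Accra (route 1 #7, route 2 #4), Accra (route 1 #8, route 2 #5), Accra (route 1 #9, route 2 #6), Accra (route 1 #10, route 2 #7), Accra (route 1 #11, route 2 #9), Oslo (route 1 #12, route 2 #10) — 8 stops in the same relative order in both. dp[12][10] = 8 confirms this is the maximum.

8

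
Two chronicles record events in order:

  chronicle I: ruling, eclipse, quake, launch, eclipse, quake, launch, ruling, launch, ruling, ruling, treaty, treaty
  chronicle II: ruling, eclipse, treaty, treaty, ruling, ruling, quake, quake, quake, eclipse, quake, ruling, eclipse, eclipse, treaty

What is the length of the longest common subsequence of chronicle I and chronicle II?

7

Pick ruling (chronicle I #1, chronicle II #1), then eclipse (chronicle I #2, chronicle II #2), then quake (chronicle I #3, chronicle II #9), then eclipse (chronicle I #5, chronicle II #10), then quake (chronicle I #6, chronicle II #11), then ruling (chronicle I #8, chronicle II #12), then treaty (chronicle I #13, chronicle II #15); all 7 events appear in both, in order. The LCS DP gives dp[13][15] = 7, so this is optimal.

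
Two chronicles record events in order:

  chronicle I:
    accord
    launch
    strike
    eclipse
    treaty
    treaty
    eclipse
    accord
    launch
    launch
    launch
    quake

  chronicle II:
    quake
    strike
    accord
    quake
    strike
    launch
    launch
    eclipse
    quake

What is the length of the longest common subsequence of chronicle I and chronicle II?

5

Taking accord (chronicle I #1, chronicle II #3), then strike (chronicle I #3, chronicle II #5), then launch (chronicle I #9, chronicle II #6), then launch (chronicle I #10, chronicle II #7), then quake (chronicle I #12, chronicle II #9) gives a common subsequence of length 5, and the DP table's final entry dp[12][9] is also 5, so no common subsequence is longer.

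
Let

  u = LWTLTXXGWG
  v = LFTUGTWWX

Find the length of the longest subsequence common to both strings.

4

One common subsequence of length 4: L at u[1]=v[1] → T at u[3]=v[3] → T at u[5]=v[6] → X at u[7]=v[9], and the DP table's final entry dp[10][9] is also 4, so no common subsequence is longer.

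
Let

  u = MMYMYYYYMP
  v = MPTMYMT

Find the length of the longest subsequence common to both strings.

4

Let dp[i][j] be the LCS length of the first i characters of u and the first j characters of v. dp[i][j] = dp[i-1][j-1]+1 when the i-th and j-th characters match, else max(dp[i-1][j], dp[i][j-1]).
    ·  M  P  T  M  Y  M  T
 ·  0  0  0  0  0  0  0  0
 M  0  1  1  1  1  1  1  1
 M  0  1  1  1  2  2  2  2
 Y  0  1  1  1  2  3  3  3
 M  0  1  1  1  2  3  4  4
 Y  0  1  1  1  2  3  4  4
 Y  0  1  1  1  2  3  4  4
 Y  0  1  1  1  2  3  4  4
 Y  0  1  1  1  2  3  4  4
 M  0  1  1  1  2  3  4  4
 P  0  1  2  2  2  3  4  4
dp[10][7] = 4. One LCS (by backtracking along matches): MMYM.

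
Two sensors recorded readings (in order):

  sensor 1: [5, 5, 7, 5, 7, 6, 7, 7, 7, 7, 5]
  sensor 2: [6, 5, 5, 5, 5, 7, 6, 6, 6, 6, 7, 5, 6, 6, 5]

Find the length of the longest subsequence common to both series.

7

One common subsequence of length 7: 5 [1,3], 5 [2,4], 5 [4,5], 7 [5,6], 6 [6,10], 7 [7,11], 5 [11,15]. Since dp[11][15] = 7, nothing longer is possible.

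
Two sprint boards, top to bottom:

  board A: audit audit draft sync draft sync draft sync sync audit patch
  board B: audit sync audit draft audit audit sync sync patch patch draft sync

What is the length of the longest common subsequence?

Taking audit [1,1], audit [2,3], draft [3,4], sync [4,7], sync [6,8], draft [7,11], sync [9,12] gives a common subsequence of length 7, and the DP table's final entry dp[11][12] is also 7, so no common subsequence is longer.

7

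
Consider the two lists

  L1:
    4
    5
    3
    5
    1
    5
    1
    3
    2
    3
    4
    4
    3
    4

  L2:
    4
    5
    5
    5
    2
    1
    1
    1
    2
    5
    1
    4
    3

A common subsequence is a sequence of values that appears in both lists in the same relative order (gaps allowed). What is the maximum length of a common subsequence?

8

Pick 4 at L1[1]=L2[1], then 5 at L1[2]=L2[3], then 5 at L1[4]=L2[4], then 1 at L1[5]=L2[8], then 5 at L1[6]=L2[10], then 1 at L1[7]=L2[11], then 4 at L1[12]=L2[12], then 3 at L1[13]=L2[13]; all 8 values appear in both, in order, and the DP table's final entry dp[14][13] is also 8, so no common subsequence is longer.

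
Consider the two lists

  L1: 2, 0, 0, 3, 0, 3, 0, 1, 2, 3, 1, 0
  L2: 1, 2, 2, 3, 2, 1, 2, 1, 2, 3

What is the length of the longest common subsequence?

5

Let dp[i][j] be the LCS length of the first i values of L1 and the first j values of L2. dp[i][j] = dp[i-1][j-1]+1 when the i-th and j-th values match, else max(dp[i-1][j], dp[i][j-1]).
    ·  1  2  2  3  2  1  2  1  2  3
 ·  0  0  0  0  0  0  0  0  0  0  0
 2  0  0  1  1  1  1  1  1  1  1  1
 0  0  0  1  1  1  1  1  1  1  1  1
 0  0  0  1  1  1  1  1  1  1  1  1
 3  0  0  1  1  2  2  2  2  2  2  2
 0  0  0  1  1  2  2  2  2  2  2  2
 3  0  0  1  1  2  2  2  2  2  2  3
 0  0  0  1  1  2  2  2  2  2  2  3
 1  0  1  1  1  2  2  3  3  3  3  3
 2  0  1  2  2  2  3  3  4  4  4  4
 3  0  1  2  2  3  3  3  4  4  4  5
 1  0  1  2  2  3  3  4  4  5  5  5
 0  0  1  2  2  3  3  4  4  5  5  5
dp[12][10] = 5. One LCS (by backtracking along matches): 2, 3, 1, 2, 3.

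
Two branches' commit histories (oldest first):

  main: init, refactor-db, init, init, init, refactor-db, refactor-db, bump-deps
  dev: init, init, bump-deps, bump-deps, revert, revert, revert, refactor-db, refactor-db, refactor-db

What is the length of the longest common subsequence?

4

Pick init [1,2], refactor-db [2,8], refactor-db [6,9], refactor-db [7,10]; all 4 commits appear in both, in order. The LCS DP gives dp[8][10] = 4, so this is optimal.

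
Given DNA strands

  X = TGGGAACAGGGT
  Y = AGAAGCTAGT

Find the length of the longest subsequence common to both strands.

7

Pick G at X[4]=Y[2], A at X[5]=Y[3], A at X[6]=Y[4], C at X[7]=Y[6], A at X[8]=Y[8], G at X[11]=Y[9], T at X[12]=Y[10]; all 7 bases appear in both, in order. dp[12][10] = 7 confirms this is the maximum.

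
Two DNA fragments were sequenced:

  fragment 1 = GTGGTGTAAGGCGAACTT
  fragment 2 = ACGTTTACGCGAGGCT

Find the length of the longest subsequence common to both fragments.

One common subsequence of length 11: G (fragment 1 #1, fragment 2 #3), T (fragment 1 #2, fragment 2 #4), T (fragment 1 #5, fragment 2 #5), T (fragment 1 #7, fragment 2 #6), A (fragment 1 #8, fragment 2 #7), G (fragment 1 #11, fragment 2 #9), C (fragment 1 #12, fragment 2 #10), G (fragment 1 #13, fragment 2 #11), A (fragment 1 #14, fragment 2 #12), C (fragment 1 #16, fragment 2 #15), T (fragment 1 #18, fragment 2 #16). dp[18][16] = 11 confirms this is the maximum.

11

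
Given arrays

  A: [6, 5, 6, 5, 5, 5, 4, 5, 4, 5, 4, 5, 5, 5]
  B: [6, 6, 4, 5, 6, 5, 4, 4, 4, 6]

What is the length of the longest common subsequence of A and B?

7

Let dp[i][j] be the LCS length of the first i values of A and the first j values of B. dp[i][j] = dp[i-1][j-1]+1 when the i-th and j-th values match, else max(dp[i-1][j], dp[i][j-1]).
    ·  6  6  4  5  6  5  4  4  4  6
 ·  0  0  0  0  0  0  0  0  0  0  0
 6  0  1  1  1  1  1  1  1  1  1  1
 5  0  1  1  1  2  2  2  2  2  2  2
 6  0  1  2  2  2  3  3  3  3  3  3
 5  0  1  2  2  3  3  4  4  4  4  4
 5  0  1  2  2  3  3  4  4  4  4  4
 5  0  1  2  2  3  3  4  4  4  4  4
 4  0  1  2  3  3  3  4  5  5  5  5
 5  0  1  2  3  4  4  4  5  5  5  5
 4  0  1  2  3  4  4  4  5  6  6  6
 5  0  1  2  3  4  4  5  5  6  6  6
 4  0  1  2  3  4  4  5  6  6  7  7
 5  0  1  2  3  4  4  5  6  6  7  7
 5  0  1  2  3  4  4  5  6  6  7  7
 5  0  1  2  3  4  4  5  6  6  7  7
dp[14][10] = 7. One LCS (by backtracking along matches): 6, 5, 6, 5, 4, 4, 4.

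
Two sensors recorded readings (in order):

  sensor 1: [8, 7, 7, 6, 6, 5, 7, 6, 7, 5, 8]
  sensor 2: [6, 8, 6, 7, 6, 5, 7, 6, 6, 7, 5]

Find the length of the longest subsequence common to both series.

Taking 8 [1,2] → 7 [3,4] → 6 [5,5] → 5 [6,6] → 7 [7,7] → 6 [8,9] → 7 [9,10] → 5 [10,11] gives a common subsequence of length 8. Since dp[11][11] = 8, nothing longer is possible.

8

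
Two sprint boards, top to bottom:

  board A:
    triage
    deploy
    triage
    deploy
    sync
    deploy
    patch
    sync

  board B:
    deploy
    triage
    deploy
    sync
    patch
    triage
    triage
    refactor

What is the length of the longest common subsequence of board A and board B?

Pick deploy at board A[2]=board B[1], triage at board A[3]=board B[2], deploy at board A[4]=board B[3], sync at board A[5]=board B[4], patch at board A[7]=board B[5]; all 5 tasks appear in both, in order. The LCS DP gives dp[8][8] = 5, so this is optimal.

5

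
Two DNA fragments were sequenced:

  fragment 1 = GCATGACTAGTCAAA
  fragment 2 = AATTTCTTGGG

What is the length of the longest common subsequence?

Match A at fragment 1[3]=fragment 2[2]; then T at fragment 1[4]=fragment 2[5]; then C at fragment 1[7]=fragment 2[6]; then T at fragment 1[8]=fragment 2[8]; then G at fragment 1[10]=fragment 2[11] — 5 bases in the same relative order in both. Since dp[15][11] = 5, nothing longer is possible.

5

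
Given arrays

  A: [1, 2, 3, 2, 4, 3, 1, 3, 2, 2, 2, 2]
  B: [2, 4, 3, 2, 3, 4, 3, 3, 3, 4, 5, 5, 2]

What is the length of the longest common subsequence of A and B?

One common subsequence of length 7: 2 [2,1] → 3 [3,3] → 2 [4,4] → 4 [5,6] → 3 [6,8] → 3 [8,9] → 2 [12,13], and the DP table's final entry dp[12][13] is also 7, so no common subsequence is longer.

7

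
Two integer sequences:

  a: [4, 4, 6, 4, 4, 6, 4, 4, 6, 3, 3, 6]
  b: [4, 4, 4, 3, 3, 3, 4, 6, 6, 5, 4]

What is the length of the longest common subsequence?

6

Pick 4 [1,1], 4 [2,2], 4 [4,3], 4 [5,7], 6 [6,9], 4 [8,11]; all 6 values appear in both, in order. The LCS DP gives dp[12][11] = 6, so this is optimal.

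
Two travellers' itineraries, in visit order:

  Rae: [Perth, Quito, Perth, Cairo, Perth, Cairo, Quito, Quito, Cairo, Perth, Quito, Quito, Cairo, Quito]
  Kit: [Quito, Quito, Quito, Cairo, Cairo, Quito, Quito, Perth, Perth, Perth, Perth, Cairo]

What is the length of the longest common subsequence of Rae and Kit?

One common subsequence of length 7: Quito (Rae #2, Kit #3), Cairo (Rae #4, Kit #4), Cairo (Rae #6, Kit #5), Quito (Rae #7, Kit #6), Quito (Rae #8, Kit #7), Perth (Rae #10, Kit #11), Cairo (Rae #13, Kit #12), and the DP table's final entry dp[14][12] is also 7, so no common subsequence is longer.

7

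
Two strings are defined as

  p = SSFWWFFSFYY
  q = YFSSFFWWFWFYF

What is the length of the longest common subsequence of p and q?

8

Taking S (p #1, q #3) → S (p #2, q #4) → F (p #3, q #6) → W (p #4, q #7) → W (p #5, q #8) → F (p #6, q #9) → F (p #7, q #11) → F (p #9, q #13) gives a common subsequence of length 8, and the DP table's final entry dp[11][13] is also 8, so no common subsequence is longer.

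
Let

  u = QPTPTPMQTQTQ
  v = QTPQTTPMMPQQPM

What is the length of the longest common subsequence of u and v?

Match Q [1,1], then P [2,3], then T [3,5], then T [5,6], then P [6,7], then M [7,9], then Q [8,11], then Q [10,12] — 8 characters in the same relative order in both. The LCS DP gives dp[12][14] = 8, so this is optimal.

8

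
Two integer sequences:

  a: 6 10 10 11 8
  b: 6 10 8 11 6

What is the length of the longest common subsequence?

3

Let dp[i][j] be the LCS length of the first i values of a and the first j values of b. dp[i][j] = dp[i-1][j-1]+1 when the i-th and j-th values match, else max(dp[i-1][j], dp[i][j-1]).
    ·  6 10  8 11  6
 ·  0  0  0  0  0  0
 6  0  1  1  1  1  1
10  0  1  2  2  2  2
10  0  1  2  2  2  2
11  0  1  2  2  3  3
 8  0  1  2  3  3  3
dp[5][5] = 3. One LCS (by backtracking along matches): 6, 10, 11.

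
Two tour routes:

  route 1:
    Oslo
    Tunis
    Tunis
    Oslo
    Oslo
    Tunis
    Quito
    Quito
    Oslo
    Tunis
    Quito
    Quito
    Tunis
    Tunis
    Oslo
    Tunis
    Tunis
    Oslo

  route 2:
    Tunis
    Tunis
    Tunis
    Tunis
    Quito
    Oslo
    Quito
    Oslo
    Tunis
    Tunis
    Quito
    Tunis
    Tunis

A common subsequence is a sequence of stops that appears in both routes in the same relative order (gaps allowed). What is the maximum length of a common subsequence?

10

Match Tunis (route 1 #2, route 2 #2), Tunis (route 1 #3, route 2 #3), Tunis (route 1 #6, route 2 #4), Quito (route 1 #7, route 2 #5), Quito (route 1 #8, route 2 #7), Oslo (route 1 #9, route 2 #8), Tunis (route 1 #10, route 2 #10), Quito (route 1 #12, route 2 #11), Tunis (route 1 #16, route 2 #12), Tunis (route 1 #17, route 2 #13) — 10 stops in the same relative order in both. Since dp[18][13] = 10, nothing longer is possible.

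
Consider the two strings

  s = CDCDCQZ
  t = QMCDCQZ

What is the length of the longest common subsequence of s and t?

5

Pick C [3,3], then D [4,4], then C [5,5], then Q [6,6], then Z [7,7]; all 5 characters appear in both, in order. The LCS DP gives dp[7][7] = 5, so this is optimal.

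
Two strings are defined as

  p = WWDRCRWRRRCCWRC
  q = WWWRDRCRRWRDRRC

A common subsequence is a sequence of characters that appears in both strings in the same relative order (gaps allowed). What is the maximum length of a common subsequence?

11

Match W [1,2] → W [2,3] → D [3,5] → R [4,6] → C [5,7] → R [6,9] → W [7,10] → R [8,11] → R [10,13] → R [14,14] → C [15,15] — 11 characters in the same relative order in both. The LCS DP gives dp[15][15] = 11, so this is optimal.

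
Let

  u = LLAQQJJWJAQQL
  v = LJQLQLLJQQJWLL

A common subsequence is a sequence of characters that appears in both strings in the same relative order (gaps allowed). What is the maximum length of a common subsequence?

7

Match L [1,6], L [2,7], Q [4,9], Q [5,10], J [7,11], W [8,12], L [13,14] — 7 characters in the same relative order in both. The LCS DP gives dp[13][14] = 7, so this is optimal.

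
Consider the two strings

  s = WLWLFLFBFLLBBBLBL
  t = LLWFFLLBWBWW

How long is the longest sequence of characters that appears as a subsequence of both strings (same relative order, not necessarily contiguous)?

Taking L [2,2], then W [3,3], then F [7,4], then F [9,5], then L [10,6], then L [11,7], then B [12,8], then B [13,10] gives a common subsequence of length 8, and the DP table's final entry dp[17][12] is also 8, so no common subsequence is longer.

8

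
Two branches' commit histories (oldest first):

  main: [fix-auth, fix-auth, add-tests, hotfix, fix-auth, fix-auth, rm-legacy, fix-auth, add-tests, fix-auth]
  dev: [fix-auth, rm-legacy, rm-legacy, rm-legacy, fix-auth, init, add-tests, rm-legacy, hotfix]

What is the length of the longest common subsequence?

4

One common subsequence of length 4: fix-auth at main[1]=dev[1], fix-auth at main[2]=dev[5], add-tests at main[3]=dev[7], hotfix at main[4]=dev[9]. Since dp[10][9] = 4, nothing longer is possible.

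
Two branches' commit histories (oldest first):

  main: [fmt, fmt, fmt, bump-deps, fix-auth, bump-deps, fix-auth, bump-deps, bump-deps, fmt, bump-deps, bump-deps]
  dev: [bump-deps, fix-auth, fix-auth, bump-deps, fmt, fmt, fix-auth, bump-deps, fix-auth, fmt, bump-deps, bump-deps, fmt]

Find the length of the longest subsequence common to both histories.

One common subsequence of length 8: fmt [2,5] → fmt [3,6] → fix-auth [5,7] → bump-deps [6,8] → fix-auth [7,9] → bump-deps [8,11] → bump-deps [9,12] → fmt [10,13]. The LCS DP gives dp[12][13] = 8, so this is optimal.

8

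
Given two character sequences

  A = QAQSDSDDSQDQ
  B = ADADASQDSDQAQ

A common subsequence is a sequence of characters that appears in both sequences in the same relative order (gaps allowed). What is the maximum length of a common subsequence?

One common subsequence of length 7: A (A #2, B #5), Q (A #3, B #7), D (A #5, B #8), S (A #6, B #9), D (A #8, B #10), Q (A #10, B #11), Q (A #12, B #13). The LCS DP gives dp[12][13] = 7, so this is optimal.

7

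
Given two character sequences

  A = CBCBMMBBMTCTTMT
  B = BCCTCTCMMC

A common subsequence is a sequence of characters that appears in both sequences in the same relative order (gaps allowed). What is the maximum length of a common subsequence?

One common subsequence of length 6: C at A[1]=B[2], then C at A[3]=B[3], then T at A[10]=B[4], then C at A[11]=B[5], then T at A[12]=B[6], then M at A[14]=B[9]. dp[15][10] = 6 confirms this is the maximum.

6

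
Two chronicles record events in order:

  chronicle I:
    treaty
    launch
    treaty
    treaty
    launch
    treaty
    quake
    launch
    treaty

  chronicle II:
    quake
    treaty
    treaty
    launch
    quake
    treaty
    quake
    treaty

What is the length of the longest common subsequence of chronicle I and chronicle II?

6

One common subsequence of length 6: treaty [3,2], treaty [4,3], launch [5,4], treaty [6,6], quake [7,7], treaty [9,8]. Since dp[9][8] = 6, nothing longer is possible.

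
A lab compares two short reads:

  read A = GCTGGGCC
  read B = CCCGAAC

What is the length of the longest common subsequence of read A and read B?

Match C [2,3] → G [4,4] → C [8,7] — 3 bases in the same relative order in both. The LCS DP gives dp[8][7] = 3, so this is optimal.

3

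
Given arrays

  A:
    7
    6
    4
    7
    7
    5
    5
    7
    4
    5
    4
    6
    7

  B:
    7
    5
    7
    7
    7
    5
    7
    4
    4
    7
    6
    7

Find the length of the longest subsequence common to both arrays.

9

One common subsequence of length 9: 7 (A #1, B #3), then 7 (A #4, B #4), then 7 (A #5, B #5), then 5 (A #7, B #6), then 7 (A #8, B #7), then 4 (A #9, B #8), then 4 (A #11, B #9), then 6 (A #12, B #11), then 7 (A #13, B #12), and the DP table's final entry dp[13][12] is also 9, so no common subsequence is longer.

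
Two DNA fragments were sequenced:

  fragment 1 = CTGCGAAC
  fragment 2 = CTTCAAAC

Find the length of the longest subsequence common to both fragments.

6

Taking C [1,1], then T [2,3], then C [4,4], then A [6,6], then A [7,7], then C [8,8] gives a common subsequence of length 6, and the DP table's final entry dp[8][8] is also 6, so no common subsequence is longer.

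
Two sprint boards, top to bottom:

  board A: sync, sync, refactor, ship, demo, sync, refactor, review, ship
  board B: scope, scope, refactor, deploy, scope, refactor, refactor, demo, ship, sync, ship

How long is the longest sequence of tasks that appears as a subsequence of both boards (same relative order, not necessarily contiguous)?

One common subsequence of length 4: refactor at board A[3]=board B[7], then ship at board A[4]=board B[9], then sync at board A[6]=board B[10], then ship at board A[9]=board B[11], and the DP table's final entry dp[9][11] is also 4, so no common subsequence is longer.

4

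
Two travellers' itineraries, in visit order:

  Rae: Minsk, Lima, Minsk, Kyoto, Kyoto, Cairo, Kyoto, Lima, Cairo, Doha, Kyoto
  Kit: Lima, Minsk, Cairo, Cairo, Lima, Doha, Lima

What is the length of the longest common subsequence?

5

One common subsequence of length 5: Lima [2,1], Minsk [3,2], Cairo [6,4], Lima [8,5], Doha [10,6]. dp[11][7] = 5 confirms this is the maximum.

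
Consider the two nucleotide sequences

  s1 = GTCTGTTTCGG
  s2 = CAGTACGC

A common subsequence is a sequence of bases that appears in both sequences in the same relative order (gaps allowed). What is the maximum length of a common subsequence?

5

Pick G at s1[1]=s2[3] → T at s1[2]=s2[4] → C at s1[3]=s2[6] → G at s1[5]=s2[7] → C at s1[9]=s2[8]; all 5 bases appear in both, in order. Since dp[11][8] = 5, nothing longer is possible.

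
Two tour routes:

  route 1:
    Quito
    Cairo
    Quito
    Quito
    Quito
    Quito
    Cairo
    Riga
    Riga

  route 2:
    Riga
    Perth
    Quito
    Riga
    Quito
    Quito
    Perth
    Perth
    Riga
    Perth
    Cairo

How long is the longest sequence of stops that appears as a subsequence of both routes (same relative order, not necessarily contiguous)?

4

Taking Quito at route 1[1]=route 2[3], then Quito at route 1[3]=route 2[5], then Quito at route 1[4]=route 2[6], then Cairo at route 1[7]=route 2[11] gives a common subsequence of length 4, and the DP table's final entry dp[9][11] is also 4, so no common subsequence is longer.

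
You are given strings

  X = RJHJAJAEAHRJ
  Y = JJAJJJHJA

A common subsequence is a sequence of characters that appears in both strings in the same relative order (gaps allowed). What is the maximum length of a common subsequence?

Pick J (X #2, Y #1); then J (X #4, Y #2); then A (X #5, Y #3); then J (X #6, Y #6); then H (X #10, Y #7); then J (X #12, Y #8); all 6 characters appear in both, in order, and the DP table's final entry dp[12][9] is also 6, so no common subsequence is longer.

6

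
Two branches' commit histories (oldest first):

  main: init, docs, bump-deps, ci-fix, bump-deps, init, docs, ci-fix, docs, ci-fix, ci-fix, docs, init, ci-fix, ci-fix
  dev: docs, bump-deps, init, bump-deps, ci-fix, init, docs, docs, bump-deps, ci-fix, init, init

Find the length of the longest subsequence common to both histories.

8

Taking init (main #1, dev #3); then bump-deps (main #3, dev #4); then ci-fix (main #4, dev #5); then init (main #6, dev #6); then docs (main #7, dev #7); then docs (main #9, dev #8); then ci-fix (main #10, dev #10); then init (main #13, dev #12) gives a common subsequence of length 8. dp[15][12] = 8 confirms this is the maximum.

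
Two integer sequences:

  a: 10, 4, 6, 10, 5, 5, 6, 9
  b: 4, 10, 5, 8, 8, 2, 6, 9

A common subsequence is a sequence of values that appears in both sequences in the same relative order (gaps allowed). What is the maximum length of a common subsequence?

Let dp[i][j] be the LCS length of the first i values of a and the first j values of b. dp[i][j] = dp[i-1][j-1]+1 when the i-th and j-th values match, else max(dp[i-1][j], dp[i][j-1]).
    ·  4 10  5  8  8  2  6  9
 ·  0  0  0  0  0  0  0  0  0
10  0  0  1  1  1  1  1  1  1
 4  0  1  1  1  1  1  1  1  1
 6  0  1  1  1  1  1  1  2  2
10  0  1  2  2  2  2  2  2  2
 5  0  1  2  3  3  3  3  3  3
 5  0  1  2  3  3  3  3  3  3
 6  0  1  2  3  3  3  3  4  4
 9  0  1  2  3  3  3  3  4  5
dp[8][8] = 5. One LCS (by backtracking along matches): 4, 10, 5, 6, 9.

5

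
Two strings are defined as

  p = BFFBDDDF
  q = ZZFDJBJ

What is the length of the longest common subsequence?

2

Let dp[i][j] be the LCS length of the first i characters of p and the first j characters of q. dp[i][j] = dp[i-1][j-1]+1 when the i-th and j-th characters match, else max(dp[i-1][j], dp[i][j-1]).
    ·  Z  Z  F  D  J  B  J
 ·  0  0  0  0  0  0  0  0
 B  0  0  0  0  0  0  1  1
 F  0  0  0  1  1  1  1  1
 F  0  0  0  1  1  1  1  1
 B  0  0  0  1  1  1  2  2
 D  0  0  0  1  2  2  2  2
 D  0  0  0  1  2  2  2  2
 D  0  0  0  1  2  2  2  2
 F  0  0  0  1  2  2  2  2
dp[8][7] = 2. One LCS (by backtracking along matches): FB.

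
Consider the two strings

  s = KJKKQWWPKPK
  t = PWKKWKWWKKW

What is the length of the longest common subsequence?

Let dp[i][j] be the LCS length of the first i characters of s and the first j characters of t. dp[i][j] = dp[i-1][j-1]+1 when the i-th and j-th characters match, else max(dp[i-1][j], dp[i][j-1]).
    ·  P  W  K  K  W  K  W  W  K  K  W
 ·  0  0  0  0  0  0  0  0  0  0  0  0
 K  0  0  0  1  1  1  1  1  1  1  1  1
 J  0  0  0  1  1  1  1  1  1  1  1  1
 K  0  0  0  1  2  2  2  2  2  2  2  2
 K  0  0  0  1  2  2  3  3  3  3  3  3
 Q  0  0  0  1  2  2  3  3  3  3  3  3
 W  0  0  1  1  2  3  3  4  4  4  4  4
 W  0  0  1  1  2  3  3  4  5  5  5  5
 P  0  1  1  1  2  3  3  4  5  5  5  5
 K  0  1  1  2  2  3  4  4  5  6  6  6
 P  0  1  1  2  2  3  4  4  5  6  6  6
 K  0  1  1  2  3  3  4  4  5  6  7  7
dp[11][11] = 7. One LCS (by backtracking along matches): KKKWWKK.

7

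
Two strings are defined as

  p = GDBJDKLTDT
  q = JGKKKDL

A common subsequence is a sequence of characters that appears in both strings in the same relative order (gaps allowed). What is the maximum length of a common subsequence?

Let dp[i][j] be the LCS length of the first i characters of p and the first j characters of q. dp[i][j] = dp[i-1][j-1]+1 when the i-th and j-th characters match, else max(dp[i-1][j], dp[i][j-1]).
    ·  J  G  K  K  K  D  L
 ·  0  0  0  0  0  0  0  0
 G  0  0  1  1  1  1  1  1
 D  0  0  1  1  1  1  2  2
 B  0  0  1  1  1  1  2  2
 J  0  1  1  1  1  1  2  2
 D  0  1  1  1  1  1  2  2
 K  0  1  1  2  2  2  2  2
 L  0  1  1  2  2  2  2  3
 T  0  1  1  2  2  2  2  3
 D  0  1  1  2  2  2  3  3
 T  0  1  1  2  2  2  3  3
dp[10][7] = 3. One LCS (by backtracking along matches): GDL.

3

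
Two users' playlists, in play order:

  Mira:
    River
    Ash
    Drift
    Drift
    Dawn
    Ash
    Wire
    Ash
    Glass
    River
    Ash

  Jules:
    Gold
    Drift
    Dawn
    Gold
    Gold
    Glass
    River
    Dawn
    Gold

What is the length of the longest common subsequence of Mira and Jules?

4

Match Drift [4,2]; then Dawn [5,3]; then Glass [9,6]; then River [10,7] — 4 songs in the same relative order in both. The LCS DP gives dp[11][9] = 4, so this is optimal.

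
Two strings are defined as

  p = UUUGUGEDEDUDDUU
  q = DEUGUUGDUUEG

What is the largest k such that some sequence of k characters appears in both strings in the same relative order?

Taking U [1,3]; then U [3,5]; then U [5,6]; then G [6,7]; then D [10,8]; then U [11,9]; then U [14,10] gives a common subsequence of length 7. dp[15][12] = 7 confirms this is the maximum.

7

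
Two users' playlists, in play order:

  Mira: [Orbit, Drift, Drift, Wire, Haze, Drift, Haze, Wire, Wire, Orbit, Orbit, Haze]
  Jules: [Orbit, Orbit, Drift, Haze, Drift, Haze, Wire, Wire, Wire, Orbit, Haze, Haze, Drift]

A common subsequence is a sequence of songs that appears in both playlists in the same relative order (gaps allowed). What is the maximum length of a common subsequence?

9

One common subsequence of length 9: Orbit [1,2]; then Drift [3,3]; then Haze [5,4]; then Drift [6,5]; then Haze [7,6]; then Wire [8,8]; then Wire [9,9]; then Orbit [10,10]; then Haze [12,12], and the DP table's final entry dp[12][13] is also 9, so no common subsequence is longer.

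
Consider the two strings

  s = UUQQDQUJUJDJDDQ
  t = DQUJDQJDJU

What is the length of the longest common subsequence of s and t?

Let dp[i][j] be the LCS length of the first i characters of s and the first j characters of t. dp[i][j] = dp[i-1][j-1]+1 when the i-th and j-th characters match, else max(dp[i-1][j], dp[i][j-1]).
    ·  D  Q  U  J  D  Q  J  D  J  U
 ·  0  0  0  0  0  0  0  0  0  0  0
 U  0  0  0  1  1  1  1  1  1  1  1
 U  0  0  0  1  1  1  1  1  1  1  2
 Q  0  0  1  1  1  1  2  2  2  2  2
 Q  0  0  1  1  1  1  2  2  2  2  2
 D  0  1  1  1  1  2  2  2  3  3  3
 Q  0  1  2  2  2  2  3  3  3  3  3
 U  0  1  2  3  3  3  3  3  3  3  4
 J  0  1  2  3  4  4  4  4  4  4  4
 U  0  1  2  3  4  4  4  4  4  4  5
 J  0  1  2  3  4  4  4  5  5  5  5
 D  0  1  2  3  4  5  5  5  6  6  6
 J  0  1  2  3  4  5  5  6  6  7  7
 D  0  1  2  3  4  5  5  6  7  7  7
 D  0  1  2  3  4  5  5  6  7  7  7
 Q  0  1  2  3  4  5  6  6  7  7  7
dp[15][10] = 7. One LCS (by backtracking along matches): DQUJJDJ.

7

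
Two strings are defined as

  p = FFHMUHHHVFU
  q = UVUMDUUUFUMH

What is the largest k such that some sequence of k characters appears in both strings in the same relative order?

4

Match M [4,4] → U [5,8] → F [10,9] → U [11,10] — 4 characters in the same relative order in both, and the DP table's final entry dp[11][12] is also 4, so no common subsequence is longer.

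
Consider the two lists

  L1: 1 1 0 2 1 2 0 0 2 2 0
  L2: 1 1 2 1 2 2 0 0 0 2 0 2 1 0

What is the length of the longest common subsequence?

Match 1 [1,1] → 1 [2,2] → 2 [4,3] → 1 [5,4] → 2 [6,6] → 0 [7,8] → 0 [8,9] → 2 [9,10] → 2 [10,12] → 0 [11,14] — 10 values in the same relative order in both, and the DP table's final entry dp[11][14] is also 10, so no common subsequence is longer.

10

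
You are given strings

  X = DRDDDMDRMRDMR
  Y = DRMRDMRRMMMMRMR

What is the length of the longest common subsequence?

9

Match D [1,1] → R [2,4] → D [5,5] → M [6,6] → R [8,8] → M [9,12] → R [10,13] → M [12,14] → R [13,15] — 9 characters in the same relative order in both. dp[13][15] = 9 confirms this is the maximum.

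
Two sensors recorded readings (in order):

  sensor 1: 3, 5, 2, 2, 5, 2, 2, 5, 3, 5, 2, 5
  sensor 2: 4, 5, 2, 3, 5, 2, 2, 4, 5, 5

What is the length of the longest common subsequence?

7

Taking 5 (sensor 1 #2, sensor 2 #2), 2 (sensor 1 #3, sensor 2 #3), 5 (sensor 1 #5, sensor 2 #5), 2 (sensor 1 #6, sensor 2 #6), 2 (sensor 1 #7, sensor 2 #7), 5 (sensor 1 #10, sensor 2 #9), 5 (sensor 1 #12, sensor 2 #10) gives a common subsequence of length 7. The LCS DP gives dp[12][10] = 7, so this is optimal.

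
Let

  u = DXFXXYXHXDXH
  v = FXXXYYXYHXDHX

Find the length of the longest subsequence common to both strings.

One common subsequence of length 9: X (u #2, v #2), then X (u #4, v #3), then X (u #5, v #4), then Y (u #6, v #6), then X (u #7, v #7), then H (u #8, v #9), then X (u #9, v #10), then D (u #10, v #11), then X (u #11, v #13). dp[12][13] = 9 confirms this is the maximum.

9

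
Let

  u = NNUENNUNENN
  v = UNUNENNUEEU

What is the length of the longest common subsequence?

7

Pick N (u #1, v #2), then N (u #2, v #4), then E (u #4, v #5), then N (u #5, v #6), then N (u #6, v #7), then U (u #7, v #8), then E (u #9, v #10); all 7 characters appear in both, in order, and the DP table's final entry dp[11][11] is also 7, so no common subsequence is longer.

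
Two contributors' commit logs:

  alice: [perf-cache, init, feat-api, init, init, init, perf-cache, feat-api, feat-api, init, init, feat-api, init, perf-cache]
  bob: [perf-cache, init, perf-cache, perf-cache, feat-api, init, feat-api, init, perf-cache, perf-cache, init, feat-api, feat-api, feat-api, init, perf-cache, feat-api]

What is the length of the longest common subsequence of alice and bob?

Taking perf-cache (alice #1, bob #1), init (alice #2, bob #2), feat-api (alice #3, bob #5), init (alice #4, bob #6), init (alice #5, bob #8), init (alice #6, bob #11), feat-api (alice #8, bob #12), feat-api (alice #9, bob #13), feat-api (alice #12, bob #14), init (alice #13, bob #15), perf-cache (alice #14, bob #16) gives a common subsequence of length 11. dp[14][17] = 11 confirms this is the maximum.

11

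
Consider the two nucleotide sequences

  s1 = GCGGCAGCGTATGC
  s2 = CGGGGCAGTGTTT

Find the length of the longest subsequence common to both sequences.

9

Taking G at s1[1]=s2[3], then G at s1[3]=s2[4], then G at s1[4]=s2[5], then C at s1[5]=s2[6], then A at s1[6]=s2[7], then G at s1[7]=s2[8], then G at s1[9]=s2[10], then T at s1[10]=s2[12], then T at s1[12]=s2[13] gives a common subsequence of length 9, and the DP table's final entry dp[14][13] is also 9, so no common subsequence is longer.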